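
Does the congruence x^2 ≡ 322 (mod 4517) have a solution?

Factor out 2: 322 = 2·161. Since 4517 ≡ 5 (mod 8), (2|4517) = -1. Now have -(161|4517).
161 ≡ 1 (mod 4), so quadratic reciprocity gives (161|4517) = (4517|161). Reduce: 4517 ≡ 9 (mod 161). Now have -(9|161).
9 ≡ 1 (mod 4), so quadratic reciprocity gives (9|161) = (161|9). Reduce: 161 ≡ 8 (mod 9). Now have -(8|9).
Factor out 2: 8 = 2^3. Since 9 ≡ 1 (mod 8), (2|9) = +1, and (2|9)^3 = +1. Now have -(1|9).
(1|9) = 1. Collecting the sign factors: -1.
(322|4517) = -1, and 4517 is prime, so 322 is not a quadratic residue mod 4517.

no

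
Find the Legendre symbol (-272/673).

-1

(-272/673)
  = (272/673)    [673 ≡ 1 mod 4 ⇒ (-1/673) = +1]
  = (17/673)    [673 ≡ 1 mod 8 ⇒ (2/673)^4 = +1]
  = (673/17)    [QR: 17 ≡ 1 mod 4, sign kept]
  = (10/17)    [673 ≡ 10 mod 17]
  = (5/17)    [17 ≡ 1 mod 8 ⇒ (2/17) = +1]
  = (17/5)    [QR: 5 ≡ 1 mod 4, sign kept]
  = (2/5)    [17 ≡ 2 mod 5]
  = -(1/5)    [5 ≡ 5 mod 8 ⇒ (2/5) = -1]
  = -1    [(1/5) = 1]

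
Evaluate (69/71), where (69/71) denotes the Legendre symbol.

-1

(69/71)
  = (71/69)    [QR: 69 ≡ 1 mod 4, sign kept]
  = (2/69)    [71 ≡ 2 mod 69]
  = -(1/69)    [69 ≡ 5 mod 8 ⇒ (2/69) = -1]
  = -1    [(1/69) = 1]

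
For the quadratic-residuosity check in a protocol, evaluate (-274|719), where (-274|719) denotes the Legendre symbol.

(-274|719)
  = (445|719)    [-274 ≡ 445 mod 719]
  = (719|445)    [QR: 445 ≡ 1 mod 4, sign kept]
  = (274|445)    [719 ≡ 274 mod 445]
  = -(137|445)    [445 ≡ 5 mod 8 ⇒ (2|445) = -1]
  = -(445|137)    [QR: 137 ≡ 1 mod 4, sign kept]
  = -(34|137)    [445 ≡ 34 mod 137]
  = -(17|137)    [137 ≡ 1 mod 8 ⇒ (2|137) = +1]
  = -(137|17)    [QR: 17 ≡ 1 mod 4, sign kept]
  = -(1|17)    [137 ≡ 1 mod 17]
  = -1    [(1|17) = 1]

-1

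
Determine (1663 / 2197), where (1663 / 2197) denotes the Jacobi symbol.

1

(1663 / 2197)
  = (2197 / 1663)    [QR: 2197 ≡ 1 mod 4, sign kept]
  = (534 / 1663)    [2197 ≡ 534 mod 1663]
  = (267 / 1663)    [1663 ≡ 7 mod 8 ⇒ (2 / 1663) = +1]
  = -(1663 / 267)    [QR: both ≡ 3 mod 4, sign flips]
  = -(61 / 267)    [1663 ≡ 61 mod 267]
  = -(267 / 61)    [QR: 61 ≡ 1 mod 4, sign kept]
  = -(23 / 61)    [267 ≡ 23 mod 61]
  = -(61 / 23)    [QR: 61 ≡ 1 mod 4, sign kept]
  = -(15 / 23)    [61 ≡ 15 mod 23]
  = (23 / 15)    [QR: both ≡ 3 mod 4, sign flips]
  = (8 / 15)    [23 ≡ 8 mod 15]
  = (1 / 15)    [15 ≡ 7 mod 8 ⇒ (2 / 15)^3 = +1]
  = 1    [(1 / 15) = 1]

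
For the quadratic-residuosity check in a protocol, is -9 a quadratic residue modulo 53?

Pull out -1: (-9/53) = (-1/53)·(9/53). Since 53 ≡ 1 (mod 4), (-1/53) = +1. Now have (9/53).
9 ≡ 1 (mod 4), so quadratic reciprocity gives (9/53) = (53/9). Reduce: 53 ≡ 8 (mod 9). Now have (8/9).
Factor out 2: 8 = 2^3. Since 9 ≡ 1 (mod 8), (2/9) = +1, and (2/9)^3 = +1. Now have (1/9).
(1/9) = 1. Collecting the sign factors: 1.
The Legendre symbol is 1, so x^2 ≡ -9 (mod 53) has solution.

yes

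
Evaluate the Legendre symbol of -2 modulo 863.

Reduce the numerator: -2 ≡ 861 (mod 863), so (-2/863) = (861/863).
861 ≡ 1 (mod 4), so quadratic reciprocity gives (861/863) = (863/861). Reduce: 863 ≡ 2 (mod 861). Now have (2/861).
Factor out 2: 2 = 2. Since 861 ≡ 5 (mod 8), (2/861) = -1. Now have -(1/861).
(1/861) = 1. Collecting the sign factors: -1.

-1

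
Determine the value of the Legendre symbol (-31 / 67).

(-31 / 67)
  = (36 / 67)    [-31 ≡ 36 mod 67]
  = (9 / 67)    [67 ≡ 3 mod 8 ⇒ (2 / 67)^2 = +1]
  = (67 / 9)    [QR: 9 ≡ 1 mod 4, sign kept]
  = (4 / 9)    [67 ≡ 4 mod 9]
  = (1 / 9)    [9 ≡ 1 mod 8 ⇒ (2 / 9)^2 = +1]
  = 1    [(1 / 9) = 1]

1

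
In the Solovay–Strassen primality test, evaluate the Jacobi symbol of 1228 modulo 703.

-1

(1228/703)
  = (525/703)    [1228 ≡ 525 mod 703]
  = (703/525)    [QR: 525 ≡ 1 mod 4, sign kept]
  = (178/525)    [703 ≡ 178 mod 525]
  = -(89/525)    [525 ≡ 5 mod 8 ⇒ (2/525) = -1]
  = -(525/89)    [QR: 89 ≡ 1 mod 4, sign kept]
  = -(80/89)    [525 ≡ 80 mod 89]
  = -(5/89)    [89 ≡ 1 mod 8 ⇒ (2/89)^4 = +1]
  = -(89/5)    [QR: 5 ≡ 1 mod 4, sign kept]
  = -(4/5)    [89 ≡ 4 mod 5]
  = -(1/5)    [5 ≡ 5 mod 8 ⇒ (2/5)^2 = +1]
  = -1    [(1/5) = 1]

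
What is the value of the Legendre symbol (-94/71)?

(-94/71)
  = (48/71)    [-94 ≡ 48 mod 71]
  = (3/71)    [71 ≡ 7 mod 8 ⇒ (2/71)^4 = +1]
  = -(71/3)    [QR: both ≡ 3 mod 4, sign flips]
  = -(2/3)    [71 ≡ 2 mod 3]
  = (1/3)    [3 ≡ 3 mod 8 ⇒ (2/3) = -1]
  = 1    [(1/3) = 1]

1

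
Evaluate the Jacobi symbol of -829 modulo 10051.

1

Reduce the numerator: -829 ≡ 9222 (mod 10051), so (-829/10051) = (9222/10051).
Factor out 2: 9222 = 2·4611. Since 10051 ≡ 3 (mod 8), (2/10051) = -1. Now have -(4611/10051).
Both 4611 ≡ 3 and 10051 ≡ 3 (mod 4), so reciprocity gives (4611/10051) = -(10051/4611). Reduce: 10051 ≡ 829 (mod 4611). Now have (829/4611).
829 ≡ 1 (mod 4), so quadratic reciprocity gives (829/4611) = (4611/829). Reduce: 4611 ≡ 466 (mod 829). Now have (466/829).
Factor out 2: 466 = 2·233. Since 829 ≡ 5 (mod 8), (2/829) = -1. Now have -(233/829).
233 ≡ 1 (mod 4), so quadratic reciprocity gives (233/829) = (829/233). Reduce: 829 ≡ 130 (mod 233). Now have -(130/233).
Factor out 2: 130 = 2·65. Since 233 ≡ 1 (mod 8), (2/233) = +1. Now have -(65/233).
65 ≡ 1 (mod 4), so quadratic reciprocity gives (65/233) = (233/65). Reduce: 233 ≡ 38 (mod 65). Now have -(38/65).
Factor out 2: 38 = 2·19. Since 65 ≡ 1 (mod 8), (2/65) = +1. Now have -(19/65).
65 ≡ 1 (mod 4), so quadratic reciprocity gives (19/65) = (65/19). Reduce: 65 ≡ 8 (mod 19). Now have -(8/19).
Factor out 2: 8 = 2^3. Since 19 ≡ 3 (mod 8), (2/19) = -1, and (2/19)^3 = -1. Now have (1/19).
(1/19) = 1. Collecting the sign factors: 1.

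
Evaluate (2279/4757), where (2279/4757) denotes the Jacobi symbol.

-1

(2279/4757)
  = (4757/2279)    [QR: 4757 ≡ 1 mod 4, sign kept]
  = (199/2279)    [4757 ≡ 199 mod 2279]
  = -(2279/199)    [QR: both ≡ 3 mod 4, sign flips]
  = -(90/199)    [2279 ≡ 90 mod 199]
  = -(45/199)    [199 ≡ 7 mod 8 ⇒ (2/199) = +1]
  = -(199/45)    [QR: 45 ≡ 1 mod 4, sign kept]
  = -(19/45)    [199 ≡ 19 mod 45]
  = -(45/19)    [QR: 45 ≡ 1 mod 4, sign kept]
  = -(7/19)    [45 ≡ 7 mod 19]
  = (19/7)    [QR: both ≡ 3 mod 4, sign flips]
  = (5/7)    [19 ≡ 5 mod 7]
  = (7/5)    [QR: 5 ≡ 1 mod 4, sign kept]
  = (2/5)    [7 ≡ 2 mod 5]
  = -(1/5)    [5 ≡ 5 mod 8 ⇒ (2/5) = -1]
  = -1    [(1/5) = 1]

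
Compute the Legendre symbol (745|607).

1

Reduce the numerator: 745 ≡ 138 (mod 607), so (745|607) = (138|607).
Factor out 2: 138 = 2·69. Since 607 ≡ 7 (mod 8), (2|607) = +1. Now have (69|607).
69 ≡ 1 (mod 4), so quadratic reciprocity gives (69|607) = (607|69). Reduce: 607 ≡ 55 (mod 69). Now have (55|69).
69 ≡ 1 (mod 4), so quadratic reciprocity gives (55|69) = (69|55). Reduce: 69 ≡ 14 (mod 55). Now have (14|55).
Factor out 2: 14 = 2·7. Since 55 ≡ 7 (mod 8), (2|55) = +1. Now have (7|55).
Both 7 ≡ 3 and 55 ≡ 3 (mod 4), so reciprocity gives (7|55) = -(55|7). Reduce: 55 ≡ 6 (mod 7). Now have -(6|7).
Factor out 2: 6 = 2·3. Since 7 ≡ 7 (mod 8), (2|7) = +1. Now have -(3|7).
Both 3 ≡ 3 and 7 ≡ 3 (mod 4), so reciprocity gives (3|7) = -(7|3). Reduce: 7 ≡ 1 (mod 3). Now have (1|3).
(1|3) = 1. Collecting the sign factors: 1.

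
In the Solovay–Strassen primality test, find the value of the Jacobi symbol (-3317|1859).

1

Reduce the numerator: -3317 ≡ 401 (mod 1859), so (-3317|1859) = (401|1859).
401 ≡ 1 (mod 4), so quadratic reciprocity gives (401|1859) = (1859|401). Reduce: 1859 ≡ 255 (mod 401). Now have (255|401).
401 ≡ 1 (mod 4), so quadratic reciprocity gives (255|401) = (401|255). Reduce: 401 ≡ 146 (mod 255). Now have (146|255).
Factor out 2: 146 = 2·73. Since 255 ≡ 7 (mod 8), (2|255) = +1. Now have (73|255).
73 ≡ 1 (mod 4), so quadratic reciprocity gives (73|255) = (255|73). Reduce: 255 ≡ 36 (mod 73). Now have (36|73).
Factor out 2: 36 = 2^2·9. Since 73 ≡ 1 (mod 8), (2|73) = +1, and (2|73)^2 = +1. Now have (9|73).
9 ≡ 1 (mod 4), so quadratic reciprocity gives (9|73) = (73|9). Reduce: 73 ≡ 1 (mod 9). Now have (1|9).
(1|9) = 1. Collecting the sign factors: 1.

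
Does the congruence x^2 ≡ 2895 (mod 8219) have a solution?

no

Both 2895 ≡ 3 and 8219 ≡ 3 (mod 4), so reciprocity gives (2895/8219) = -(8219/2895). Reduce: 8219 ≡ 2429 (mod 2895). Now have -(2429/2895).
2429 ≡ 1 (mod 4), so quadratic reciprocity gives (2429/2895) = (2895/2429). Reduce: 2895 ≡ 466 (mod 2429). Now have -(466/2429).
Factor out 2: 466 = 2·233. Since 2429 ≡ 5 (mod 8), (2/2429) = -1. Now have (233/2429).
233 ≡ 1 (mod 4), so quadratic reciprocity gives (233/2429) = (2429/233). Reduce: 2429 ≡ 99 (mod 233). Now have (99/233).
233 ≡ 1 (mod 4), so quadratic reciprocity gives (99/233) = (233/99). Reduce: 233 ≡ 35 (mod 99). Now have (35/99).
Both 35 ≡ 3 and 99 ≡ 3 (mod 4), so reciprocity gives (35/99) = -(99/35). Reduce: 99 ≡ 29 (mod 35). Now have -(29/35).
29 ≡ 1 (mod 4), so quadratic reciprocity gives (29/35) = (35/29). Reduce: 35 ≡ 6 (mod 29). Now have -(6/29).
Factor out 2: 6 = 2·3. Since 29 ≡ 5 (mod 8), (2/29) = -1. Now have (3/29).
29 ≡ 1 (mod 4), so quadratic reciprocity gives (3/29) = (29/3). Reduce: 29 ≡ 2 (mod 3). Now have (2/3).
Factor out 2: 2 = 2. Since 3 ≡ 3 (mod 8), (2/3) = -1. Now have -(1/3).
(1/3) = 1. Collecting the sign factors: -1.
(2895/8219) = -1, and 8219 is prime, so 2895 is not a quadratic residue mod 8219.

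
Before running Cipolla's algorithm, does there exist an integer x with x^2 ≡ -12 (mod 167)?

no

(-12|167)
  = (155|167)    [-12 ≡ 155 mod 167]
  = -(167|155)    [QR: both ≡ 3 mod 4, sign flips]
  = -(12|155)    [167 ≡ 12 mod 155]
  = -(3|155)    [155 ≡ 3 mod 8 ⇒ (2|155)^2 = +1]
  = (155|3)    [QR: both ≡ 3 mod 4, sign flips]
  = (2|3)    [155 ≡ 2 mod 3]
  = -(1|3)    [3 ≡ 3 mod 8 ⇒ (2|3) = -1]
  = -1    [(1|3) = 1]
(-12|167) = -1, and 167 is prime, so -12 is not a quadratic residue mod 167.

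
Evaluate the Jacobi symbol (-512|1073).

1

(-512|1073)
  = (561|1073)    [-512 ≡ 561 mod 1073]
  = (1073|561)    [QR: 561 ≡ 1 mod 4, sign kept]
  = (512|561)    [1073 ≡ 512 mod 561]
  = (1|561)    [561 ≡ 1 mod 8 ⇒ (2|561)^9 = +1]
  = 1    [(1|561) = 1]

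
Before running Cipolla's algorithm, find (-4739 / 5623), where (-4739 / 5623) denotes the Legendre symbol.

-1

Reduce the numerator: -4739 ≡ 884 (mod 5623), so (-4739 / 5623) = (884 / 5623).
Factor out 2: 884 = 2^2·221. Since 5623 ≡ 7 (mod 8), (2 / 5623) = +1, and (2 / 5623)^2 = +1. Now have (221 / 5623).
221 ≡ 1 (mod 4), so quadratic reciprocity gives (221 / 5623) = (5623 / 221). Reduce: 5623 ≡ 98 (mod 221). Now have (98 / 221).
Factor out 2: 98 = 2·49. Since 221 ≡ 5 (mod 8), (2 / 221) = -1. Now have -(49 / 221).
49 ≡ 1 (mod 4), so quadratic reciprocity gives (49 / 221) = (221 / 49). Reduce: 221 ≡ 25 (mod 49). Now have -(25 / 49).
25 ≡ 1 (mod 4), so quadratic reciprocity gives (25 / 49) = (49 / 25). Reduce: 49 ≡ 24 (mod 25). Now have -(24 / 25).
Factor out 2: 24 = 2^3·3. Since 25 ≡ 1 (mod 8), (2 / 25) = +1, and (2 / 25)^3 = +1. Now have -(3 / 25).
25 ≡ 1 (mod 4), so quadratic reciprocity gives (3 / 25) = (25 / 3). Reduce: 25 ≡ 1 (mod 3). Now have -(1 / 3).
(1 / 3) = 1. Collecting the sign factors: -1.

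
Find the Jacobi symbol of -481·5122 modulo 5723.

1

By multiplicativity, (-481·5122 / 5723) = (-481 / 5723)·(5122 / 5723).
First factor (-481 / 5723):
(-481 / 5723)
  = (5242 / 5723)    [-481 ≡ 5242 mod 5723]
  = -(2621 / 5723)    [5723 ≡ 3 mod 8 ⇒ (2 / 5723) = -1]
  = -(5723 / 2621)    [QR: 2621 ≡ 1 mod 4, sign kept]
  = -(481 / 2621)    [5723 ≡ 481 mod 2621]
  = -(2621 / 481)    [QR: 481 ≡ 1 mod 4, sign kept]
  = -(216 / 481)    [2621 ≡ 216 mod 481]
  = -(27 / 481)    [481 ≡ 1 mod 8 ⇒ (2 / 481)^3 = +1]
  = -(481 / 27)    [QR: 481 ≡ 1 mod 4, sign kept]
  = -(22 / 27)    [481 ≡ 22 mod 27]
  = (11 / 27)    [27 ≡ 3 mod 8 ⇒ (2 / 27) = -1]
  = -(27 / 11)    [QR: both ≡ 3 mod 4, sign flips]
  = -(5 / 11)    [27 ≡ 5 mod 11]
  = -(11 / 5)    [QR: 5 ≡ 1 mod 4, sign kept]
  = -(1 / 5)    [11 ≡ 1 mod 5]
  = -1    [(1 / 5) = 1]
Second factor (5122 / 5723):
(5122 / 5723)
  = -(2561 / 5723)    [5723 ≡ 3 mod 8 ⇒ (2 / 5723) = -1]
  = -(5723 / 2561)    [QR: 2561 ≡ 1 mod 4, sign kept]
  = -(601 / 2561)    [5723 ≡ 601 mod 2561]
  = -(2561 / 601)    [QR: 601 ≡ 1 mod 4, sign kept]
  = -(157 / 601)    [2561 ≡ 157 mod 601]
  = -(601 / 157)    [QR: 157 ≡ 1 mod 4, sign kept]
  = -(130 / 157)    [601 ≡ 130 mod 157]
  = (65 / 157)    [157 ≡ 5 mod 8 ⇒ (2 / 157) = -1]
  = (157 / 65)    [QR: 65 ≡ 1 mod 4, sign kept]
  = (27 / 65)    [157 ≡ 27 mod 65]
  = (65 / 27)    [QR: 65 ≡ 1 mod 4, sign kept]
  = (11 / 27)    [65 ≡ 11 mod 27]
  = -(27 / 11)    [QR: both ≡ 3 mod 4, sign flips]
  = -(5 / 11)    [27 ≡ 5 mod 11]
  = -(11 / 5)    [QR: 5 ≡ 1 mod 4, sign kept]
  = -(1 / 5)    [11 ≡ 1 mod 5]
  = -1    [(1 / 5) = 1]
Product: (-1)·(-1) = 1.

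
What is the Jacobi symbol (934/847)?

-1

Reduce the numerator: 934 ≡ 87 (mod 847), so (934/847) = (87/847).
Both 87 ≡ 3 and 847 ≡ 3 (mod 4), so reciprocity gives (87/847) = -(847/87). Reduce: 847 ≡ 64 (mod 87). Now have -(64/87).
Factor out 2: 64 = 2^6. Since 87 ≡ 7 (mod 8), (2/87) = +1, and (2/87)^6 = +1. Now have -(1/87).
(1/87) = 1. Collecting the sign factors: -1.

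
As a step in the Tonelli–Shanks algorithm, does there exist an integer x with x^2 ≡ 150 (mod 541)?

no

(150|541)
  = -(75|541)    [541 ≡ 5 mod 8 ⇒ (2|541) = -1]
  = -(541|75)    [QR: 541 ≡ 1 mod 4, sign kept]
  = -(16|75)    [541 ≡ 16 mod 75]
  = -(1|75)    [75 ≡ 3 mod 8 ⇒ (2|75)^4 = +1]
  = -1    [(1|75) = 1]
The Legendre symbol is -1, so x^2 ≡ 150 (mod 541) has no solution.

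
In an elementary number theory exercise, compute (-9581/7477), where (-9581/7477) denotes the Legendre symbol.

Reduce the numerator: -9581 ≡ 5373 (mod 7477), so (-9581/7477) = (5373/7477).
5373 ≡ 1 (mod 4), so quadratic reciprocity gives (5373/7477) = (7477/5373). Reduce: 7477 ≡ 2104 (mod 5373). Now have (2104/5373).
Factor out 2: 2104 = 2^3·263. Since 5373 ≡ 5 (mod 8), (2/5373) = -1, and (2/5373)^3 = -1. Now have -(263/5373).
5373 ≡ 1 (mod 4), so quadratic reciprocity gives (263/5373) = (5373/263). Reduce: 5373 ≡ 113 (mod 263). Now have -(113/263).
113 ≡ 1 (mod 4), so quadratic reciprocity gives (113/263) = (263/113). Reduce: 263 ≡ 37 (mod 113). Now have -(37/113).
37 ≡ 1 (mod 4), so quadratic reciprocity gives (37/113) = (113/37). Reduce: 113 ≡ 2 (mod 37). Now have -(2/37).
Factor out 2: 2 = 2. Since 37 ≡ 5 (mod 8), (2/37) = -1. Now have (1/37).
(1/37) = 1. Collecting the sign factors: 1.

1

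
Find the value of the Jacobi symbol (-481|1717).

(-481|1717)
  = (481|1717)    [1717 ≡ 1 mod 4 ⇒ (-1|1717) = +1]
  = (1717|481)    [QR: 481 ≡ 1 mod 4, sign kept]
  = (274|481)    [1717 ≡ 274 mod 481]
  = (137|481)    [481 ≡ 1 mod 8 ⇒ (2|481) = +1]
  = (481|137)    [QR: 137 ≡ 1 mod 4, sign kept]
  = (70|137)    [481 ≡ 70 mod 137]
  = (35|137)    [137 ≡ 1 mod 8 ⇒ (2|137) = +1]
  = (137|35)    [QR: 137 ≡ 1 mod 4, sign kept]
  = (32|35)    [137 ≡ 32 mod 35]
  = -(1|35)    [35 ≡ 3 mod 8 ⇒ (2|35)^5 = -1]
  = -1    [(1|35) = 1]

-1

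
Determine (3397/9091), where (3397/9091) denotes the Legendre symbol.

1

(3397/9091)
  = (9091/3397)    [QR: 3397 ≡ 1 mod 4, sign kept]
  = (2297/3397)    [9091 ≡ 2297 mod 3397]
  = (3397/2297)    [QR: 2297 ≡ 1 mod 4, sign kept]
  = (1100/2297)    [3397 ≡ 1100 mod 2297]
  = (275/2297)    [2297 ≡ 1 mod 8 ⇒ (2/2297)^2 = +1]
  = (2297/275)    [QR: 2297 ≡ 1 mod 4, sign kept]
  = (97/275)    [2297 ≡ 97 mod 275]
  = (275/97)    [QR: 97 ≡ 1 mod 4, sign kept]
  = (81/97)    [275 ≡ 81 mod 97]
  = (97/81)    [QR: 81 ≡ 1 mod 4, sign kept]
  = (16/81)    [97 ≡ 16 mod 81]
  = (1/81)    [81 ≡ 1 mod 8 ⇒ (2/81)^4 = +1]
  = 1    [(1/81) = 1]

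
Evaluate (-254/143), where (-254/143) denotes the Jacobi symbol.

1

(-254/143)
  = (32/143)    [-254 ≡ 32 mod 143]
  = (1/143)    [143 ≡ 7 mod 8 ⇒ (2/143)^5 = +1]
  = 1    [(1/143) = 1]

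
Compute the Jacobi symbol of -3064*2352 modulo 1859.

1

By multiplicativity, (-3064·2352|1859) = (-3064|1859)·(2352|1859).
First factor (-3064|1859):
Pull out -1: (-3064|1859) = (-1|1859)·(3064|1859). Since 1859 ≡ 3 (mod 4), (-1|1859) = -1. Now have -(3064|1859).
Reduce the numerator: 3064 ≡ 1205 (mod 1859), so (3064|1859) = (1205|1859).
1205 ≡ 1 (mod 4), so quadratic reciprocity gives (1205|1859) = (1859|1205). Reduce: 1859 ≡ 654 (mod 1205). Now have -(654|1205).
Factor out 2: 654 = 2·327. Since 1205 ≡ 5 (mod 8), (2|1205) = -1. Now have (327|1205).
1205 ≡ 1 (mod 4), so quadratic reciprocity gives (327|1205) = (1205|327). Reduce: 1205 ≡ 224 (mod 327). Now have (224|327).
Factor out 2: 224 = 2^5·7. Since 327 ≡ 7 (mod 8), (2|327) = +1, and (2|327)^5 = +1. Now have (7|327).
Both 7 ≡ 3 and 327 ≡ 3 (mod 4), so reciprocity gives (7|327) = -(327|7). Reduce: 327 ≡ 5 (mod 7). Now have -(5|7).
5 ≡ 1 (mod 4), so quadratic reciprocity gives (5|7) = (7|5). Reduce: 7 ≡ 2 (mod 5). Now have -(2|5).
Factor out 2: 2 = 2. Since 5 ≡ 5 (mod 8), (2|5) = -1. Now have (1|5).
(1|5) = 1. Collecting the sign factors: 1.
Second factor (2352|1859):
Reduce the numerator: 2352 ≡ 493 (mod 1859), so (2352|1859) = (493|1859).
493 ≡ 1 (mod 4), so quadratic reciprocity gives (493|1859) = (1859|493). Reduce: 1859 ≡ 380 (mod 493). Now have (380|493).
Factor out 2: 380 = 2^2·95. Since 493 ≡ 5 (mod 8), (2|493) = -1, and (2|493)^2 = +1. Now have (95|493).
493 ≡ 1 (mod 4), so quadratic reciprocity gives (95|493) = (493|95). Reduce: 493 ≡ 18 (mod 95). Now have (18|95).
Factor out 2: 18 = 2·9. Since 95 ≡ 7 (mod 8), (2|95) = +1. Now have (9|95).
9 ≡ 1 (mod 4), so quadratic reciprocity gives (9|95) = (95|9). Reduce: 95 ≡ 5 (mod 9). Now have (5|9).
5 ≡ 1 (mod 4), so quadratic reciprocity gives (5|9) = (9|5). Reduce: 9 ≡ 4 (mod 5). Now have (4|5).
Factor out 2: 4 = 2^2. Since 5 ≡ 5 (mod 8), (2|5) = -1, and (2|5)^2 = +1. Now have (1|5).
(1|5) = 1. Collecting the sign factors: 1.
Product: (1)·(1) = 1.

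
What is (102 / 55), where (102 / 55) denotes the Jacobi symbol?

(102 / 55)
  = (47 / 55)    [102 ≡ 47 mod 55]
  = -(55 / 47)    [QR: both ≡ 3 mod 4, sign flips]
  = -(8 / 47)    [55 ≡ 8 mod 47]
  = -(1 / 47)    [47 ≡ 7 mod 8 ⇒ (2 / 47)^3 = +1]
  = -1    [(1 / 47) = 1]

-1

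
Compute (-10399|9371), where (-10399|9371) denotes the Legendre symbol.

1

Reduce the numerator: -10399 ≡ 8343 (mod 9371), so (-10399|9371) = (8343|9371).
Both 8343 ≡ 3 and 9371 ≡ 3 (mod 4), so reciprocity gives (8343|9371) = -(9371|8343). Reduce: 9371 ≡ 1028 (mod 8343). Now have -(1028|8343).
Factor out 2: 1028 = 2^2·257. Since 8343 ≡ 7 (mod 8), (2|8343) = +1, and (2|8343)^2 = +1. Now have -(257|8343).
257 ≡ 1 (mod 4), so quadratic reciprocity gives (257|8343) = (8343|257). Reduce: 8343 ≡ 119 (mod 257). Now have -(119|257).
257 ≡ 1 (mod 4), so quadratic reciprocity gives (119|257) = (257|119). Reduce: 257 ≡ 19 (mod 119). Now have -(19|119).
Both 19 ≡ 3 and 119 ≡ 3 (mod 4), so reciprocity gives (19|119) = -(119|19). Reduce: 119 ≡ 5 (mod 19). Now have (5|19).
5 ≡ 1 (mod 4), so quadratic reciprocity gives (5|19) = (19|5). Reduce: 19 ≡ 4 (mod 5). Now have (4|5).
Factor out 2: 4 = 2^2. Since 5 ≡ 5 (mod 8), (2|5) = -1, and (2|5)^2 = +1. Now have (1|5).
(1|5) = 1. Collecting the sign factors: 1.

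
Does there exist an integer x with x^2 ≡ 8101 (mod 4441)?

(8101|4441)
  = (3660|4441)    [8101 ≡ 3660 mod 4441]
  = (915|4441)    [4441 ≡ 1 mod 8 ⇒ (2|4441)^2 = +1]
  = (4441|915)    [QR: 4441 ≡ 1 mod 4, sign kept]
  = (781|915)    [4441 ≡ 781 mod 915]
  = (915|781)    [QR: 781 ≡ 1 mod 4, sign kept]
  = (134|781)    [915 ≡ 134 mod 781]
  = -(67|781)    [781 ≡ 5 mod 8 ⇒ (2|781) = -1]
  = -(781|67)    [QR: 781 ≡ 1 mod 4, sign kept]
  = -(44|67)    [781 ≡ 44 mod 67]
  = -(11|67)    [67 ≡ 3 mod 8 ⇒ (2|67)^2 = +1]
  = (67|11)    [QR: both ≡ 3 mod 4, sign flips]
  = (1|11)    [67 ≡ 1 mod 11]
  = 1    [(1|11) = 1]
The Legendre symbol is 1, so x^2 ≡ 8101 (mod 4441) has solution.

yes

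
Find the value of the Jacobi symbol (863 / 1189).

1

(863 / 1189)
  = (1189 / 863)    [QR: 1189 ≡ 1 mod 4, sign kept]
  = (326 / 863)    [1189 ≡ 326 mod 863]
  = (163 / 863)    [863 ≡ 7 mod 8 ⇒ (2 / 863) = +1]
  = -(863 / 163)    [QR: both ≡ 3 mod 4, sign flips]
  = -(48 / 163)    [863 ≡ 48 mod 163]
  = -(3 / 163)    [163 ≡ 3 mod 8 ⇒ (2 / 163)^4 = +1]
  = (163 / 3)    [QR: both ≡ 3 mod 4, sign flips]
  = (1 / 3)    [163 ≡ 1 mod 3]
  = 1    [(1 / 3) = 1]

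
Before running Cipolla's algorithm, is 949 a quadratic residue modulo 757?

yes

(949/757)
  = (192/757)    [949 ≡ 192 mod 757]
  = (3/757)    [757 ≡ 5 mod 8 ⇒ (2/757)^6 = +1]
  = (757/3)    [QR: 757 ≡ 1 mod 4, sign kept]
  = (1/3)    [757 ≡ 1 mod 3]
  = 1    [(1/3) = 1]
(949/757) = 1, and 757 is prime, so 949 is a quadratic residue mod 757.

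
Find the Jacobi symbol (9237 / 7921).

(9237 / 7921)
  = (1316 / 7921)    [9237 ≡ 1316 mod 7921]
  = (329 / 7921)    [7921 ≡ 1 mod 8 ⇒ (2 / 7921)^2 = +1]
  = (7921 / 329)    [QR: 329 ≡ 1 mod 4, sign kept]
  = (25 / 329)    [7921 ≡ 25 mod 329]
  = (329 / 25)    [QR: 25 ≡ 1 mod 4, sign kept]
  = (4 / 25)    [329 ≡ 4 mod 25]
  = (1 / 25)    [25 ≡ 1 mod 8 ⇒ (2 / 25)^2 = +1]
  = 1    [(1 / 25) = 1]

1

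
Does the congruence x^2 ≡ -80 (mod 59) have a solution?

no

(-80|59)
  = (38|59)    [-80 ≡ 38 mod 59]
  = -(19|59)    [59 ≡ 3 mod 8 ⇒ (2|59) = -1]
  = (59|19)    [QR: both ≡ 3 mod 4, sign flips]
  = (2|19)    [59 ≡ 2 mod 19]
  = -(1|19)    [19 ≡ 3 mod 8 ⇒ (2|19) = -1]
  = -1    [(1|19) = 1]
(-80|59) = -1, and 59 is prime, so -80 is not a quadratic residue mod 59.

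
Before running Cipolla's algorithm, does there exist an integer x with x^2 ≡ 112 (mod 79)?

(112/79)
  = (33/79)    [112 ≡ 33 mod 79]
  = (79/33)    [QR: 33 ≡ 1 mod 4, sign kept]
  = (13/33)    [79 ≡ 13 mod 33]
  = (33/13)    [QR: 13 ≡ 1 mod 4, sign kept]
  = (7/13)    [33 ≡ 7 mod 13]
  = (13/7)    [QR: 13 ≡ 1 mod 4, sign kept]
  = (6/7)    [13 ≡ 6 mod 7]
  = (3/7)    [7 ≡ 7 mod 8 ⇒ (2/7) = +1]
  = -(7/3)    [QR: both ≡ 3 mod 4, sign flips]
  = -(1/3)    [7 ≡ 1 mod 3]
  = -1    [(1/3) = 1]
(112/79) = -1, and 79 is prime, so 112 is not a quadratic residue mod 79.

no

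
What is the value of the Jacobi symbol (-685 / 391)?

(-685 / 391)
  = -(685 / 391)    [391 ≡ 3 mod 4 ⇒ (-1 / 391) = -1]
  = -(294 / 391)    [685 ≡ 294 mod 391]
  = -(147 / 391)    [391 ≡ 7 mod 8 ⇒ (2 / 391) = +1]
  = (391 / 147)    [QR: both ≡ 3 mod 4, sign flips]
  = (97 / 147)    [391 ≡ 97 mod 147]
  = (147 / 97)    [QR: 97 ≡ 1 mod 4, sign kept]
  = (50 / 97)    [147 ≡ 50 mod 97]
  = (25 / 97)    [97 ≡ 1 mod 8 ⇒ (2 / 97) = +1]
  = (97 / 25)    [QR: 25 ≡ 1 mod 4, sign kept]
  = (22 / 25)    [97 ≡ 22 mod 25]
  = (11 / 25)    [25 ≡ 1 mod 8 ⇒ (2 / 25) = +1]
  = (25 / 11)    [QR: 25 ≡ 1 mod 4, sign kept]
  = (3 / 11)    [25 ≡ 3 mod 11]
  = -(11 / 3)    [QR: both ≡ 3 mod 4, sign flips]
  = -(2 / 3)    [11 ≡ 2 mod 3]
  = (1 / 3)    [3 ≡ 3 mod 8 ⇒ (2 / 3) = -1]
  = 1    [(1 / 3) = 1]

1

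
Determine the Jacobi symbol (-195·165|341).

By multiplicativity, (-195·165|341) = (-195|341)·(165|341).
First factor (-195|341):
(-195|341)
  = (146|341)    [-195 ≡ 146 mod 341]
  = -(73|341)    [341 ≡ 5 mod 8 ⇒ (2|341) = -1]
  = -(341|73)    [QR: 73 ≡ 1 mod 4, sign kept]
  = -(49|73)    [341 ≡ 49 mod 73]
  = -(73|49)    [QR: 49 ≡ 1 mod 4, sign kept]
  = -(24|49)    [73 ≡ 24 mod 49]
  = -(3|49)    [49 ≡ 1 mod 8 ⇒ (2|49)^3 = +1]
  = -(49|3)    [QR: 49 ≡ 1 mod 4, sign kept]
  = -(1|3)    [49 ≡ 1 mod 3]
  = -1    [(1|3) = 1]
Second factor (165|341):
(165|341)
  = (341|165)    [QR: 165 ≡ 1 mod 4, sign kept]
  = (11|165)    [341 ≡ 11 mod 165]
  = (165|11)    [QR: 165 ≡ 1 mod 4, sign kept]
  = (0|11)    [165 ≡ 0 mod 11]
  = 0    [numerator 0, gcd > 1]
Product: (-1)·(0) = 0.

0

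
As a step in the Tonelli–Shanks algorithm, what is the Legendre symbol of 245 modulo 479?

1

245 ≡ 1 (mod 4), so quadratic reciprocity gives (245|479) = (479|245). Reduce: 479 ≡ 234 (mod 245). Now have (234|245).
Factor out 2: 234 = 2·117. Since 245 ≡ 5 (mod 8), (2|245) = -1. Now have -(117|245).
117 ≡ 1 (mod 4), so quadratic reciprocity gives (117|245) = (245|117). Reduce: 245 ≡ 11 (mod 117). Now have -(11|117).
117 ≡ 1 (mod 4), so quadratic reciprocity gives (11|117) = (117|11). Reduce: 117 ≡ 7 (mod 11). Now have -(7|11).
Both 7 ≡ 3 and 11 ≡ 3 (mod 4), so reciprocity gives (7|11) = -(11|7). Reduce: 11 ≡ 4 (mod 7). Now have (4|7).
Factor out 2: 4 = 2^2. Since 7 ≡ 7 (mod 8), (2|7) = +1, and (2|7)^2 = +1. Now have (1|7).
(1|7) = 1. Collecting the sign factors: 1.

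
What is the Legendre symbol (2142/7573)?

1

(2142/7573)
  = -(1071/7573)    [7573 ≡ 5 mod 8 ⇒ (2/7573) = -1]
  = -(7573/1071)    [QR: 7573 ≡ 1 mod 4, sign kept]
  = -(76/1071)    [7573 ≡ 76 mod 1071]
  = -(19/1071)    [1071 ≡ 7 mod 8 ⇒ (2/1071)^2 = +1]
  = (1071/19)    [QR: both ≡ 3 mod 4, sign flips]
  = (7/19)    [1071 ≡ 7 mod 19]
  = -(19/7)    [QR: both ≡ 3 mod 4, sign flips]
  = -(5/7)    [19 ≡ 5 mod 7]
  = -(7/5)    [QR: 5 ≡ 1 mod 4, sign kept]
  = -(2/5)    [7 ≡ 2 mod 5]
  = (1/5)    [5 ≡ 5 mod 8 ⇒ (2/5) = -1]
  = 1    [(1/5) = 1]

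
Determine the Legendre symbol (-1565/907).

(-1565/907)
  = -(1565/907)    [907 ≡ 3 mod 4 ⇒ (-1/907) = -1]
  = -(658/907)    [1565 ≡ 658 mod 907]
  = (329/907)    [907 ≡ 3 mod 8 ⇒ (2/907) = -1]
  = (907/329)    [QR: 329 ≡ 1 mod 4, sign kept]
  = (249/329)    [907 ≡ 249 mod 329]
  = (329/249)    [QR: 249 ≡ 1 mod 4, sign kept]
  = (80/249)    [329 ≡ 80 mod 249]
  = (5/249)    [249 ≡ 1 mod 8 ⇒ (2/249)^4 = +1]
  = (249/5)    [QR: 5 ≡ 1 mod 4, sign kept]
  = (4/5)    [249 ≡ 4 mod 5]
  = (1/5)    [5 ≡ 5 mod 8 ⇒ (2/5)^2 = +1]
  = 1    [(1/5) = 1]

1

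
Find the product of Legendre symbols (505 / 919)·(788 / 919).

1

By multiplicativity, (505·788 / 919) = (505 / 919)·(788 / 919).
First factor (505 / 919):
(505 / 919)
  = (919 / 505)    [QR: 505 ≡ 1 mod 4, sign kept]
  = (414 / 505)    [919 ≡ 414 mod 505]
  = (207 / 505)    [505 ≡ 1 mod 8 ⇒ (2 / 505) = +1]
  = (505 / 207)    [QR: 505 ≡ 1 mod 4, sign kept]
  = (91 / 207)    [505 ≡ 91 mod 207]
  = -(207 / 91)    [QR: both ≡ 3 mod 4, sign flips]
  = -(25 / 91)    [207 ≡ 25 mod 91]
  = -(91 / 25)    [QR: 25 ≡ 1 mod 4, sign kept]
  = -(16 / 25)    [91 ≡ 16 mod 25]
  = -(1 / 25)    [25 ≡ 1 mod 8 ⇒ (2 / 25)^4 = +1]
  = -1    [(1 / 25) = 1]
Second factor (788 / 919):
(788 / 919)
  = (197 / 919)    [919 ≡ 7 mod 8 ⇒ (2 / 919)^2 = +1]
  = (919 / 197)    [QR: 197 ≡ 1 mod 4, sign kept]
  = (131 / 197)    [919 ≡ 131 mod 197]
  = (197 / 131)    [QR: 197 ≡ 1 mod 4, sign kept]
  = (66 / 131)    [197 ≡ 66 mod 131]
  = -(33 / 131)    [131 ≡ 3 mod 8 ⇒ (2 / 131) = -1]
  = -(131 / 33)    [QR: 33 ≡ 1 mod 4, sign kept]
  = -(32 / 33)    [131 ≡ 32 mod 33]
  = -(1 / 33)    [33 ≡ 1 mod 8 ⇒ (2 / 33)^5 = +1]
  = -1    [(1 / 33) = 1]
Product: (-1)·(-1) = 1.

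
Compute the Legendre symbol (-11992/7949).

(-11992/7949)
  = (11992/7949)    [7949 ≡ 1 mod 4 ⇒ (-1/7949) = +1]
  = (4043/7949)    [11992 ≡ 4043 mod 7949]
  = (7949/4043)    [QR: 7949 ≡ 1 mod 4, sign kept]
  = (3906/4043)    [7949 ≡ 3906 mod 4043]
  = -(1953/4043)    [4043 ≡ 3 mod 8 ⇒ (2/4043) = -1]
  = -(4043/1953)    [QR: 1953 ≡ 1 mod 4, sign kept]
  = -(137/1953)    [4043 ≡ 137 mod 1953]
  = -(1953/137)    [QR: 137 ≡ 1 mod 4, sign kept]
  = -(35/137)    [1953 ≡ 35 mod 137]
  = -(137/35)    [QR: 137 ≡ 1 mod 4, sign kept]
  = -(32/35)    [137 ≡ 32 mod 35]
  = (1/35)    [35 ≡ 3 mod 8 ⇒ (2/35)^5 = -1]
  = 1    [(1/35) = 1]

1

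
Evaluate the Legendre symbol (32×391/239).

By multiplicativity, (32·391/239) = (32/239)·(391/239).
First factor (32/239):
Factor out 2: 32 = 2^5. Since 239 ≡ 7 (mod 8), (2/239) = +1, and (2/239)^5 = +1. Now have (1/239).
(1/239) = 1. Collecting the sign factors: 1.
Second factor (391/239):
Reduce the numerator: 391 ≡ 152 (mod 239), so (391/239) = (152/239).
Factor out 2: 152 = 2^3·19. Since 239 ≡ 7 (mod 8), (2/239) = +1, and (2/239)^3 = +1. Now have (19/239).
Both 19 ≡ 3 and 239 ≡ 3 (mod 4), so reciprocity gives (19/239) = -(239/19). Reduce: 239 ≡ 11 (mod 19). Now have -(11/19).
Both 11 ≡ 3 and 19 ≡ 3 (mod 4), so reciprocity gives (11/19) = -(19/11). Reduce: 19 ≡ 8 (mod 11). Now have (8/11).
Factor out 2: 8 = 2^3. Since 11 ≡ 3 (mod 8), (2/11) = -1, and (2/11)^3 = -1. Now have -(1/11).
(1/11) = 1. Collecting the sign factors: -1.
Product: (1)·(-1) = -1.

-1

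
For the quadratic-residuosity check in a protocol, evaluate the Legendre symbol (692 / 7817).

(692 / 7817)
  = (173 / 7817)    [7817 ≡ 1 mod 8 ⇒ (2 / 7817)^2 = +1]
  = (7817 / 173)    [QR: 173 ≡ 1 mod 4, sign kept]
  = (32 / 173)    [7817 ≡ 32 mod 173]
  = -(1 / 173)    [173 ≡ 5 mod 8 ⇒ (2 / 173)^5 = -1]
  = -1    [(1 / 173) = 1]

-1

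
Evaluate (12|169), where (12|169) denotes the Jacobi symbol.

1

(12|169)
  = (3|169)    [169 ≡ 1 mod 8 ⇒ (2|169)^2 = +1]
  = (169|3)    [QR: 169 ≡ 1 mod 4, sign kept]
  = (1|3)    [169 ≡ 1 mod 3]
  = 1    [(1|3) = 1]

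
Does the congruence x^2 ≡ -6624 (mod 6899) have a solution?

yes

(-6624/6899)
  = -(6624/6899)    [6899 ≡ 3 mod 4 ⇒ (-1/6899) = -1]
  = (207/6899)    [6899 ≡ 3 mod 8 ⇒ (2/6899)^5 = -1]
  = -(6899/207)    [QR: both ≡ 3 mod 4, sign flips]
  = -(68/207)    [6899 ≡ 68 mod 207]
  = -(17/207)    [207 ≡ 7 mod 8 ⇒ (2/207)^2 = +1]
  = -(207/17)    [QR: 17 ≡ 1 mod 4, sign kept]
  = -(3/17)    [207 ≡ 3 mod 17]
  = -(17/3)    [QR: 17 ≡ 1 mod 4, sign kept]
  = -(2/3)    [17 ≡ 2 mod 3]
  = (1/3)    [3 ≡ 3 mod 8 ⇒ (2/3) = -1]
  = 1    [(1/3) = 1]
(-6624/6899) = 1, and 6899 is prime, so -6624 is a quadratic residue mod 6899.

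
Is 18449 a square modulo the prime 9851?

(18449|9851)
  = (8598|9851)    [18449 ≡ 8598 mod 9851]
  = -(4299|9851)    [9851 ≡ 3 mod 8 ⇒ (2|9851) = -1]
  = (9851|4299)    [QR: both ≡ 3 mod 4, sign flips]
  = (1253|4299)    [9851 ≡ 1253 mod 4299]
  = (4299|1253)    [QR: 1253 ≡ 1 mod 4, sign kept]
  = (540|1253)    [4299 ≡ 540 mod 1253]
  = (135|1253)    [1253 ≡ 5 mod 8 ⇒ (2|1253)^2 = +1]
  = (1253|135)    [QR: 1253 ≡ 1 mod 4, sign kept]
  = (38|135)    [1253 ≡ 38 mod 135]
  = (19|135)    [135 ≡ 7 mod 8 ⇒ (2|135) = +1]
  = -(135|19)    [QR: both ≡ 3 mod 4, sign flips]
  = -(2|19)    [135 ≡ 2 mod 19]
  = (1|19)    [19 ≡ 3 mod 8 ⇒ (2|19) = -1]
  = 1    [(1|19) = 1]
(18449|9851) = 1, and 9851 is prime, so 18449 is a quadratic residue mod 9851.

yes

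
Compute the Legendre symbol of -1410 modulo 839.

-1

(-1410/839)
  = -(1410/839)    [839 ≡ 3 mod 4 ⇒ (-1/839) = -1]
  = -(571/839)    [1410 ≡ 571 mod 839]
  = (839/571)    [QR: both ≡ 3 mod 4, sign flips]
  = (268/571)    [839 ≡ 268 mod 571]
  = (67/571)    [571 ≡ 3 mod 8 ⇒ (2/571)^2 = +1]
  = -(571/67)    [QR: both ≡ 3 mod 4, sign flips]
  = -(35/67)    [571 ≡ 35 mod 67]
  = (67/35)    [QR: both ≡ 3 mod 4, sign flips]
  = (32/35)    [67 ≡ 32 mod 35]
  = -(1/35)    [35 ≡ 3 mod 8 ⇒ (2/35)^5 = -1]
  = -1    [(1/35) = 1]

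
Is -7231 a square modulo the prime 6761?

Reduce the numerator: -7231 ≡ 6291 (mod 6761), so (-7231/6761) = (6291/6761).
6761 ≡ 1 (mod 4), so quadratic reciprocity gives (6291/6761) = (6761/6291). Reduce: 6761 ≡ 470 (mod 6291). Now have (470/6291).
Factor out 2: 470 = 2·235. Since 6291 ≡ 3 (mod 8), (2/6291) = -1. Now have -(235/6291).
Both 235 ≡ 3 and 6291 ≡ 3 (mod 4), so reciprocity gives (235/6291) = -(6291/235). Reduce: 6291 ≡ 181 (mod 235). Now have (181/235).
181 ≡ 1 (mod 4), so quadratic reciprocity gives (181/235) = (235/181). Reduce: 235 ≡ 54 (mod 181). Now have (54/181).
Factor out 2: 54 = 2·27. Since 181 ≡ 5 (mod 8), (2/181) = -1. Now have -(27/181).
181 ≡ 1 (mod 4), so quadratic reciprocity gives (27/181) = (181/27). Reduce: 181 ≡ 19 (mod 27). Now have -(19/27).
Both 19 ≡ 3 and 27 ≡ 3 (mod 4), so reciprocity gives (19/27) = -(27/19). Reduce: 27 ≡ 8 (mod 19). Now have (8/19).
Factor out 2: 8 = 2^3. Since 19 ≡ 3 (mod 8), (2/19) = -1, and (2/19)^3 = -1. Now have -(1/19).
(1/19) = 1. Collecting the sign factors: -1.
(-7231/6761) = -1, and 6761 is prime, so -7231 is not a quadratic residue mod 6761.

no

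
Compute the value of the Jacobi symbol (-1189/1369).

1

Pull out -1: (-1189/1369) = (-1/1369)·(1189/1369). Since 1369 ≡ 1 (mod 4), (-1/1369) = +1. Now have (1189/1369).
1189 ≡ 1 (mod 4), so quadratic reciprocity gives (1189/1369) = (1369/1189). Reduce: 1369 ≡ 180 (mod 1189). Now have (180/1189).
Factor out 2: 180 = 2^2·45. Since 1189 ≡ 5 (mod 8), (2/1189) = -1, and (2/1189)^2 = +1. Now have (45/1189).
45 ≡ 1 (mod 4), so quadratic reciprocity gives (45/1189) = (1189/45). Reduce: 1189 ≡ 19 (mod 45). Now have (19/45).
45 ≡ 1 (mod 4), so quadratic reciprocity gives (19/45) = (45/19). Reduce: 45 ≡ 7 (mod 19). Now have (7/19).
Both 7 ≡ 3 and 19 ≡ 3 (mod 4), so reciprocity gives (7/19) = -(19/7). Reduce: 19 ≡ 5 (mod 7). Now have -(5/7).
5 ≡ 1 (mod 4), so quadratic reciprocity gives (5/7) = (7/5). Reduce: 7 ≡ 2 (mod 5). Now have -(2/5).
Factor out 2: 2 = 2. Since 5 ≡ 5 (mod 8), (2/5) = -1. Now have (1/5).
(1/5) = 1. Collecting the sign factors: 1.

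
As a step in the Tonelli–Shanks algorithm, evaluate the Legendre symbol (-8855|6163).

(-8855|6163)
  = (3471|6163)    [-8855 ≡ 3471 mod 6163]
  = -(6163|3471)    [QR: both ≡ 3 mod 4, sign flips]
  = -(2692|3471)    [6163 ≡ 2692 mod 3471]
  = -(673|3471)    [3471 ≡ 7 mod 8 ⇒ (2|3471)^2 = +1]
  = -(3471|673)    [QR: 673 ≡ 1 mod 4, sign kept]
  = -(106|673)    [3471 ≡ 106 mod 673]
  = -(53|673)    [673 ≡ 1 mod 8 ⇒ (2|673) = +1]
  = -(673|53)    [QR: 53 ≡ 1 mod 4, sign kept]
  = -(37|53)    [673 ≡ 37 mod 53]
  = -(53|37)    [QR: 37 ≡ 1 mod 4, sign kept]
  = -(16|37)    [53 ≡ 16 mod 37]
  = -(1|37)    [37 ≡ 5 mod 8 ⇒ (2|37)^4 = +1]
  = -1    [(1|37) = 1]

-1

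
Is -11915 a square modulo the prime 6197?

(-11915/6197)
  = (11915/6197)    [6197 ≡ 1 mod 4 ⇒ (-1/6197) = +1]
  = (5718/6197)    [11915 ≡ 5718 mod 6197]
  = -(2859/6197)    [6197 ≡ 5 mod 8 ⇒ (2/6197) = -1]
  = -(6197/2859)    [QR: 6197 ≡ 1 mod 4, sign kept]
  = -(479/2859)    [6197 ≡ 479 mod 2859]
  = (2859/479)    [QR: both ≡ 3 mod 4, sign flips]
  = (464/479)    [2859 ≡ 464 mod 479]
  = (29/479)    [479 ≡ 7 mod 8 ⇒ (2/479)^4 = +1]
  = (479/29)    [QR: 29 ≡ 1 mod 4, sign kept]
  = (15/29)    [479 ≡ 15 mod 29]
  = (29/15)    [QR: 29 ≡ 1 mod 4, sign kept]
  = (14/15)    [29 ≡ 14 mod 15]
  = (7/15)    [15 ≡ 7 mod 8 ⇒ (2/15) = +1]
  = -(15/7)    [QR: both ≡ 3 mod 4, sign flips]
  = -(1/7)    [15 ≡ 1 mod 7]
  = -1    [(1/7) = 1]
(-11915/6197) = -1, and 6197 is prime, so -11915 is not a quadratic residue mod 6197.

no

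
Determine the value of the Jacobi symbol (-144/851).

-1

Reduce the numerator: -144 ≡ 707 (mod 851), so (-144/851) = (707/851).
Both 707 ≡ 3 and 851 ≡ 3 (mod 4), so reciprocity gives (707/851) = -(851/707). Reduce: 851 ≡ 144 (mod 707). Now have -(144/707).
Factor out 2: 144 = 2^4·9. Since 707 ≡ 3 (mod 8), (2/707) = -1, and (2/707)^4 = +1. Now have -(9/707).
9 ≡ 1 (mod 4), so quadratic reciprocity gives (9/707) = (707/9). Reduce: 707 ≡ 5 (mod 9). Now have -(5/9).
5 ≡ 1 (mod 4), so quadratic reciprocity gives (5/9) = (9/5). Reduce: 9 ≡ 4 (mod 5). Now have -(4/5).
Factor out 2: 4 = 2^2. Since 5 ≡ 5 (mod 8), (2/5) = -1, and (2/5)^2 = +1. Now have -(1/5).
(1/5) = 1. Collecting the sign factors: -1.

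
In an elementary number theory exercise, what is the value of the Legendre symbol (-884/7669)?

1

Pull out -1: (-884/7669) = (-1/7669)·(884/7669). Since 7669 ≡ 1 (mod 4), (-1/7669) = +1. Now have (884/7669).
Factor out 2: 884 = 2^2·221. Since 7669 ≡ 5 (mod 8), (2/7669) = -1, and (2/7669)^2 = +1. Now have (221/7669).
221 ≡ 1 (mod 4), so quadratic reciprocity gives (221/7669) = (7669/221). Reduce: 7669 ≡ 155 (mod 221). Now have (155/221).
221 ≡ 1 (mod 4), so quadratic reciprocity gives (155/221) = (221/155). Reduce: 221 ≡ 66 (mod 155). Now have (66/155).
Factor out 2: 66 = 2·33. Since 155 ≡ 3 (mod 8), (2/155) = -1. Now have -(33/155).
33 ≡ 1 (mod 4), so quadratic reciprocity gives (33/155) = (155/33). Reduce: 155 ≡ 23 (mod 33). Now have -(23/33).
33 ≡ 1 (mod 4), so quadratic reciprocity gives (23/33) = (33/23). Reduce: 33 ≡ 10 (mod 23). Now have -(10/23).
Factor out 2: 10 = 2·5. Since 23 ≡ 7 (mod 8), (2/23) = +1. Now have -(5/23).
5 ≡ 1 (mod 4), so quadratic reciprocity gives (5/23) = (23/5). Reduce: 23 ≡ 3 (mod 5). Now have -(3/5).
5 ≡ 1 (mod 4), so quadratic reciprocity gives (3/5) = (5/3). Reduce: 5 ≡ 2 (mod 3). Now have -(2/3).
Factor out 2: 2 = 2. Since 3 ≡ 3 (mod 8), (2/3) = -1. Now have (1/3).
(1/3) = 1. Collecting the sign factors: 1.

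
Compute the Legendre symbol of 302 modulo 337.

-1

(302 / 337)
  = (151 / 337)    [337 ≡ 1 mod 8 ⇒ (2 / 337) = +1]
  = (337 / 151)    [QR: 337 ≡ 1 mod 4, sign kept]
  = (35 / 151)    [337 ≡ 35 mod 151]
  = -(151 / 35)    [QR: both ≡ 3 mod 4, sign flips]
  = -(11 / 35)    [151 ≡ 11 mod 35]
  = (35 / 11)    [QR: both ≡ 3 mod 4, sign flips]
  = (2 / 11)    [35 ≡ 2 mod 11]
  = -(1 / 11)    [11 ≡ 3 mod 8 ⇒ (2 / 11) = -1]
  = -1    [(1 / 11) = 1]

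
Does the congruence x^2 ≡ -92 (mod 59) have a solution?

Reduce the numerator: -92 ≡ 26 (mod 59), so (-92/59) = (26/59).
Factor out 2: 26 = 2·13. Since 59 ≡ 3 (mod 8), (2/59) = -1. Now have -(13/59).
13 ≡ 1 (mod 4), so quadratic reciprocity gives (13/59) = (59/13). Reduce: 59 ≡ 7 (mod 13). Now have -(7/13).
13 ≡ 1 (mod 4), so quadratic reciprocity gives (7/13) = (13/7). Reduce: 13 ≡ 6 (mod 7). Now have -(6/7).
Factor out 2: 6 = 2·3. Since 7 ≡ 7 (mod 8), (2/7) = +1. Now have -(3/7).
Both 3 ≡ 3 and 7 ≡ 3 (mod 4), so reciprocity gives (3/7) = -(7/3). Reduce: 7 ≡ 1 (mod 3). Now have (1/3).
(1/3) = 1. Collecting the sign factors: 1.
The Legendre symbol is 1, so x^2 ≡ -92 (mod 59) has solution.

yes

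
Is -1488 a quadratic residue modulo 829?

(-1488|829)
  = (1488|829)    [829 ≡ 1 mod 4 ⇒ (-1|829) = +1]
  = (659|829)    [1488 ≡ 659 mod 829]
  = (829|659)    [QR: 829 ≡ 1 mod 4, sign kept]
  = (170|659)    [829 ≡ 170 mod 659]
  = -(85|659)    [659 ≡ 3 mod 8 ⇒ (2|659) = -1]
  = -(659|85)    [QR: 85 ≡ 1 mod 4, sign kept]
  = -(64|85)    [659 ≡ 64 mod 85]
  = -(1|85)    [85 ≡ 5 mod 8 ⇒ (2|85)^6 = +1]
  = -1    [(1|85) = 1]
(-1488|829) = -1, and 829 is prime, so -1488 is not a quadratic residue mod 829.

no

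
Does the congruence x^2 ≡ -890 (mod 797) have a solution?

yes

Pull out -1: (-890/797) = (-1/797)·(890/797). Since 797 ≡ 1 (mod 4), (-1/797) = +1. Now have (890/797).
Reduce the numerator: 890 ≡ 93 (mod 797), so (890/797) = (93/797).
93 ≡ 1 (mod 4), so quadratic reciprocity gives (93/797) = (797/93). Reduce: 797 ≡ 53 (mod 93). Now have (53/93).
53 ≡ 1 (mod 4), so quadratic reciprocity gives (53/93) = (93/53). Reduce: 93 ≡ 40 (mod 53). Now have (40/53).
Factor out 2: 40 = 2^3·5. Since 53 ≡ 5 (mod 8), (2/53) = -1, and (2/53)^3 = -1. Now have -(5/53).
5 ≡ 1 (mod 4), so quadratic reciprocity gives (5/53) = (53/5). Reduce: 53 ≡ 3 (mod 5). Now have -(3/5).
5 ≡ 1 (mod 4), so quadratic reciprocity gives (3/5) = (5/3). Reduce: 5 ≡ 2 (mod 3). Now have -(2/3).
Factor out 2: 2 = 2. Since 3 ≡ 3 (mod 8), (2/3) = -1. Now have (1/3).
(1/3) = 1. Collecting the sign factors: 1.
(-890/797) = 1, and 797 is prime, so -890 is a quadratic residue mod 797.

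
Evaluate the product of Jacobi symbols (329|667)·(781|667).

1

By multiplicativity, (329·781|667) = (329|667)·(781|667).
First factor (329|667):
(329|667)
  = (667|329)    [QR: 329 ≡ 1 mod 4, sign kept]
  = (9|329)    [667 ≡ 9 mod 329]
  = (329|9)    [QR: 9 ≡ 1 mod 4, sign kept]
  = (5|9)    [329 ≡ 5 mod 9]
  = (9|5)    [QR: 5 ≡ 1 mod 4, sign kept]
  = (4|5)    [9 ≡ 4 mod 5]
  = (1|5)    [5 ≡ 5 mod 8 ⇒ (2|5)^2 = +1]
  = 1    [(1|5) = 1]
Second factor (781|667):
(781|667)
  = (114|667)    [781 ≡ 114 mod 667]
  = -(57|667)    [667 ≡ 3 mod 8 ⇒ (2|667) = -1]
  = -(667|57)    [QR: 57 ≡ 1 mod 4, sign kept]
  = -(40|57)    [667 ≡ 40 mod 57]
  = -(5|57)    [57 ≡ 1 mod 8 ⇒ (2|57)^3 = +1]
  = -(57|5)    [QR: 5 ≡ 1 mod 4, sign kept]
  = -(2|5)    [57 ≡ 2 mod 5]
  = (1|5)    [5 ≡ 5 mod 8 ⇒ (2|5) = -1]
  = 1    [(1|5) = 1]
Product: (1)·(1) = 1.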